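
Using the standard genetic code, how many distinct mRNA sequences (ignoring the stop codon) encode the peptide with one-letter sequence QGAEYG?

512

Gln: 2 codons.
Gly: 4 codons.
Ala: 4 codons.
Glu: 2 codons.
Tyr: 2 codons.
Gly: 4 codons.
2 × 4 × 4 × 2 × 2 × 4 = 512.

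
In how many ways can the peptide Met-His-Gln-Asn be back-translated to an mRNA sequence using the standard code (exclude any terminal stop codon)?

Met: 1 codon.
His: 2 codons.
Gln: 2 codons.
Asn: 2 codons.
1 × 2 × 2 × 2 = 8.

8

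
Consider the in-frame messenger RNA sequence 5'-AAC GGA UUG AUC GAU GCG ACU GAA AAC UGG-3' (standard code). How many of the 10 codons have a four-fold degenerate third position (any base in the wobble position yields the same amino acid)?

3

Codon 1 AAC (Asn): third position 2-fold.
Codon 2 GGA (Gly): third position 4-fold.
Codon 3 UUG (Leu): third position 2-fold.
Codon 4 AUC (Ile): third position 3-fold.
Codon 5 GAU (Asp): third position 2-fold.
Codon 6 GCG (Ala): third position 4-fold.
Codon 7 ACU (Thr): third position 4-fold.
Codon 8 GAA (Glu): third position 2-fold.
Codon 9 AAC (Asn): third position 2-fold.
Codon 10 UGG (Trp): third position 1-fold.
Four-fold degenerate third positions: 3.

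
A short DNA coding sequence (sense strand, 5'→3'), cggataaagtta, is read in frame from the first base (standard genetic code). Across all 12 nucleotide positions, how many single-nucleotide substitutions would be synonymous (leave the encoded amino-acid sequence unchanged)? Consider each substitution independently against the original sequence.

Codon 1 (CGG, Arg): 4 synonymous substitutions.
Codon 2 (ATA, Ile): 2 synonymous substitutions.
Codon 3 (AAG, Lys): 1 synonymous substitution.
Codon 4 (TTA, Leu): 2 synonymous substitutions.
Total: 4 + 2 + 1 + 2 = 9.

9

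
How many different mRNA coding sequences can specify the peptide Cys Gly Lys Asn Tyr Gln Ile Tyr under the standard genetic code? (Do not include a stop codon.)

Cys: 2 codons.
Gly: 4 codons.
Lys: 2 codons.
Asn: 2 codons.
Tyr: 2 codons.
Gln: 2 codons.
Ile: 3 codons.
Tyr: 2 codons.
2 × 4 × 2 × 2 × 2 × 2 × 3 × 2 = 768.

768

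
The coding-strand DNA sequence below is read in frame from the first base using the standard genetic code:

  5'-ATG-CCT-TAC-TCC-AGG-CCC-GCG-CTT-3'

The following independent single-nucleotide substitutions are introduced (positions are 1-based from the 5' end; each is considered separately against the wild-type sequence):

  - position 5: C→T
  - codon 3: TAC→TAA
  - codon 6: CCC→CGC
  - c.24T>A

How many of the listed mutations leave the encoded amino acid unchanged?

1

Codon 2: CCT (Pro) → CTT (Leu) — missense.
Codon 3: TAC (Tyr) → TAA (Stop) — nonsense.
Codon 6: CCC (Pro) → CGC (Arg) — missense.
Codon 8: CTT (Leu) → CTA (Leu) — synonymous.
Synonymous: 1 of 4.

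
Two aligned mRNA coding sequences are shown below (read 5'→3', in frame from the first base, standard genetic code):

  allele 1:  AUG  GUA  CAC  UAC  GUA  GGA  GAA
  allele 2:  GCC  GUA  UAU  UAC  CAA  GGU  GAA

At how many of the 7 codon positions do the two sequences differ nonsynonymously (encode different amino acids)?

Codon 1: AUG Met / GCC Ala — nonsynonymous.
Codon 2: GUA Val / GUA Val — identical.
Codon 3: CAC His / UAU Tyr — nonsynonymous.
Codon 4: UAC Tyr / UAC Tyr — identical.
Codon 5: GUA Val / CAA Gln — nonsynonymous.
Codon 6: GGA Gly / GGU Gly — synonymous.
Codon 7: GAA Glu / GAA Glu — identical.
Nonsynonymous differences: 3.

3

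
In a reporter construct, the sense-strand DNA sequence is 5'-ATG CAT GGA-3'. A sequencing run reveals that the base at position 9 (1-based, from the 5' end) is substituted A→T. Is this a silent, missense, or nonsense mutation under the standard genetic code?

silent

Position 9 falls in codon 3: GGA → Gly.
After the substitution the codon is GGT → Gly.
Both encode Gly, so the change is synonymous.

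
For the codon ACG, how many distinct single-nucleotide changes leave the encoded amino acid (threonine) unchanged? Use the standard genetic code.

3

Position 1: none → 0 synonymous.
Position 2: none → 0 synonymous.
Position 3: ACU, ACC, ACA → 3 synonymous.
Total: 0 + 0 + 3 = 3.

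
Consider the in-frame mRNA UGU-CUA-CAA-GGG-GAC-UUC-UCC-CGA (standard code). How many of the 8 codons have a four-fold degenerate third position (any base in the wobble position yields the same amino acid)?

Codon 1 UGU (Cys): third position 2-fold.
Codon 2 CUA (Leu): third position 4-fold.
Codon 3 CAA (Gln): third position 2-fold.
Codon 4 GGG (Gly): third position 4-fold.
Codon 5 GAC (Asp): third position 2-fold.
Codon 6 UUC (Phe): third position 2-fold.
Codon 7 UCC (Ser): third position 4-fold.
Codon 8 CGA (Arg): third position 4-fold.
Four-fold degenerate third positions: 4.

4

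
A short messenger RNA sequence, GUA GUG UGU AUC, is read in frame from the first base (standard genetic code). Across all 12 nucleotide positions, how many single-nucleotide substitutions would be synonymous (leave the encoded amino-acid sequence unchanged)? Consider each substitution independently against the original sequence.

9

Codon 1 (GUA, Val): 3 synonymous substitutions.
Codon 2 (GUG, Val): 3 synonymous substitutions.
Codon 3 (UGU, Cys): 1 synonymous substitution.
Codon 4 (AUC, Ile): 2 synonymous substitutions.
Total: 3 + 3 + 1 + 2 = 9.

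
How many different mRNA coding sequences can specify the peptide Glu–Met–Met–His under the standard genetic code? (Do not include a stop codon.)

4

Glu: 2 codons.
Met: 1 codon.
Met: 1 codon.
His: 2 codons.
2 × 1 × 1 × 2 = 4.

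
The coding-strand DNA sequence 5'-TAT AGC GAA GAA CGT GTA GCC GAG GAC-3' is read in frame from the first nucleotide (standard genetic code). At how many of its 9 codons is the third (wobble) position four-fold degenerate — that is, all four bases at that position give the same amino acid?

Codon 1 TAT (Tyr): third position 2-fold.
Codon 2 AGC (Ser): third position 2-fold.
Codon 3 GAA (Glu): third position 2-fold.
Codon 4 GAA (Glu): third position 2-fold.
Codon 5 CGT (Arg): third position 4-fold.
Codon 6 GTA (Val): third position 4-fold.
Codon 7 GCC (Ala): third position 4-fold.
Codon 8 GAG (Glu): third position 2-fold.
Codon 9 GAC (Asp): third position 2-fold.
Four-fold degenerate third positions: 3.

3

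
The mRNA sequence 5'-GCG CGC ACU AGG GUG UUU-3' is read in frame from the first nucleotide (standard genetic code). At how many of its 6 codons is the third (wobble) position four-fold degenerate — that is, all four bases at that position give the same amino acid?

4

Codon 1 GCG (Ala): third position 4-fold.
Codon 2 CGC (Arg): third position 4-fold.
Codon 3 ACU (Thr): third position 4-fold.
Codon 4 AGG (Arg): third position 2-fold.
Codon 5 GUG (Val): third position 4-fold.
Codon 6 UUU (Phe): third position 2-fold.
Four-fold degenerate third positions: 4.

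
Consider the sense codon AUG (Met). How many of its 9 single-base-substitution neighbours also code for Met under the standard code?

Position 1: none → 0 synonymous.
Position 2: none → 0 synonymous.
Position 3: none → 0 synonymous.
Total: 0 + 0 + 0 = 0.

0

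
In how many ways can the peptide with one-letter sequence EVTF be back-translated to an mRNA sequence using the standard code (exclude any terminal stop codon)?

64

Glu: 2 codons.
Val: 4 codons.
Thr: 4 codons.
Phe: 2 codons.
2 × 4 × 4 × 2 = 64.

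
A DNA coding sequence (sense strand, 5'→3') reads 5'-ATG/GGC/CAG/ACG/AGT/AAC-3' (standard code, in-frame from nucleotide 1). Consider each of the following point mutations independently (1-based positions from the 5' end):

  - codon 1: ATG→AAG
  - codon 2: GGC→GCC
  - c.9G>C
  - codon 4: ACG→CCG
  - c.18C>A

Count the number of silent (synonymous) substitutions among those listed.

0

Codon 1: ATG (Met) → AAG (Lys) — missense.
Codon 2: GGC (Gly) → GCC (Ala) — missense.
Codon 3: CAG (Gln) → CAC (His) — missense.
Codon 4: ACG (Thr) → CCG (Pro) — missense.
Codon 6: AAC (Asn) → AAA (Lys) — missense.
Synonymous: 0 of 5.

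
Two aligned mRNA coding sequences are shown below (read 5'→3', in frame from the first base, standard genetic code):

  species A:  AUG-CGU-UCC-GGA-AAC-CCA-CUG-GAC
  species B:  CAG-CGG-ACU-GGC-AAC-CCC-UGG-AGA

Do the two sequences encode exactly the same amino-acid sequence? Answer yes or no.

no

Codon 1: AUG Met / CAG Gln — nonsynonymous.
Codon 2: CGU Arg / CGG Arg — synonymous.
Codon 3: UCC Ser / ACU Thr — nonsynonymous.
Codon 4: GGA Gly / GGC Gly — synonymous.
Codon 5: AAC Asn / AAC Asn — identical.
Codon 6: CCA Pro / CCC Pro — synonymous.
Codon 7: CUG Leu / UGG Trp — nonsynonymous.
Codon 8: GAC Asp / AGA Arg — nonsynonymous.
Nonsynonymous differences: 4 → different protein.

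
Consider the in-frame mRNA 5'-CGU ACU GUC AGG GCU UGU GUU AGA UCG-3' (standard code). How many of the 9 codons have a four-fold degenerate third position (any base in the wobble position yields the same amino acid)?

Codon 1 CGU (Arg): third position 4-fold.
Codon 2 ACU (Thr): third position 4-fold.
Codon 3 GUC (Val): third position 4-fold.
Codon 4 AGG (Arg): third position 2-fold.
Codon 5 GCU (Ala): third position 4-fold.
Codon 6 UGU (Cys): third position 2-fold.
Codon 7 GUU (Val): third position 4-fold.
Codon 8 AGA (Arg): third position 2-fold.
Codon 9 UCG (Ser): third position 4-fold.
Four-fold degenerate third positions: 6.

6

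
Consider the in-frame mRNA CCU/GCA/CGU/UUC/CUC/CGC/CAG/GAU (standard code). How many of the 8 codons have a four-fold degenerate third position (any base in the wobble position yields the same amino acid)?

5

Codon 1 CCU (Pro): third position 4-fold.
Codon 2 GCA (Ala): third position 4-fold.
Codon 3 CGU (Arg): third position 4-fold.
Codon 4 UUC (Phe): third position 2-fold.
Codon 5 CUC (Leu): third position 4-fold.
Codon 6 CGC (Arg): third position 4-fold.
Codon 7 CAG (Gln): third position 2-fold.
Codon 8 GAU (Asp): third position 2-fold.
Four-fold degenerate third positions: 5.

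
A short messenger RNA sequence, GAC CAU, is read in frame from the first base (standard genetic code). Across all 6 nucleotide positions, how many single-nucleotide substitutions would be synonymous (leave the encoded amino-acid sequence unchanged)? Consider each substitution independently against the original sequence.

2

Codon 1 (GAC, Asp): 1 synonymous substitution.
Codon 2 (CAU, His): 1 synonymous substitution.
Total: 1 + 1 = 2.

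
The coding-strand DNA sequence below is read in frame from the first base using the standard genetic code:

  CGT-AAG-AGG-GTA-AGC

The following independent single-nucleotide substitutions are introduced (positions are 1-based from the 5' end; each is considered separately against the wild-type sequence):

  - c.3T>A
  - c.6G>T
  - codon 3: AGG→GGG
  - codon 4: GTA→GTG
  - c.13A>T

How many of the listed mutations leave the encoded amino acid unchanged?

2

Codon 1: CGT (Arg) → CGA (Arg) — synonymous.
Codon 2: AAG (Lys) → AAT (Asn) — missense.
Codon 3: AGG (Arg) → GGG (Gly) — missense.
Codon 4: GTA (Val) → GTG (Val) — synonymous.
Codon 5: AGC (Ser) → TGC (Cys) — missense.
Synonymous: 2 of 5.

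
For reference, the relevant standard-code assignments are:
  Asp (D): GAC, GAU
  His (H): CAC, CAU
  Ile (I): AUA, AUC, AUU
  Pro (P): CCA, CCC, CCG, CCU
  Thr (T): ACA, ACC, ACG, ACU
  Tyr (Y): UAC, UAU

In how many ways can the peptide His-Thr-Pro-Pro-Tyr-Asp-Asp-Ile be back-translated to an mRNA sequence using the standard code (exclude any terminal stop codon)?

His: 2 codons.
Thr: 4 codons.
Pro: 4 codons.
Pro: 4 codons.
Tyr: 2 codons.
Asp: 2 codons.
Asp: 2 codons.
Ile: 3 codons.
2 × 4 × 4 × 4 × 2 × 2 × 2 × 3 = 3072.

3072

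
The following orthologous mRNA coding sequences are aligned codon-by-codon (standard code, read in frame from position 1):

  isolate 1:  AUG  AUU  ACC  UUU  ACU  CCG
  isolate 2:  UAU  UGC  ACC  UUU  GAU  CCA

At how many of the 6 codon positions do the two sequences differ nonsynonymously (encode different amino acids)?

3

Codon 1: AUG Met / UAU Tyr — nonsynonymous.
Codon 2: AUU Ile / UGC Cys — nonsynonymous.
Codon 3: ACC Thr / ACC Thr — identical.
Codon 4: UUU Phe / UUU Phe — identical.
Codon 5: ACU Thr / GAU Asp — nonsynonymous.
Codon 6: CCG Pro / CCA Pro — synonymous.
Nonsynonymous differences: 3.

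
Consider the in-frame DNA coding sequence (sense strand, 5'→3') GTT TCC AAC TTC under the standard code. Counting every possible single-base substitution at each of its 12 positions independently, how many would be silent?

8

Codon 1 (GTT, Val): 3 synonymous substitutions.
Codon 2 (TCC, Ser): 3 synonymous substitutions.
Codon 3 (AAC, Asn): 1 synonymous substitution.
Codon 4 (TTC, Phe): 1 synonymous substitution.
Total: 3 + 3 + 1 + 1 = 8.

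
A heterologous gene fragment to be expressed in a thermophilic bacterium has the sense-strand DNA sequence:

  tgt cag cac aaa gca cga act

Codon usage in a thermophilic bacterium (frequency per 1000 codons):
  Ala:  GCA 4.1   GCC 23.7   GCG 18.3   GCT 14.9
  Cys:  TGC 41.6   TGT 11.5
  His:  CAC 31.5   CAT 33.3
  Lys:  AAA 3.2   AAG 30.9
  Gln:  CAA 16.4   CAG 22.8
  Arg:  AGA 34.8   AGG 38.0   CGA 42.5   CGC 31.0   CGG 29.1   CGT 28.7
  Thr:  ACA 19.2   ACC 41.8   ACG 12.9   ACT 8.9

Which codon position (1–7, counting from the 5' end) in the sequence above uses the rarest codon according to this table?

4

Codon 1 TGT (Cys): 11.5 per 1000.
Codon 2 CAG (Gln): 22.8 per 1000.
Codon 3 CAC (His): 31.5 per 1000.
Codon 4 AAA (Lys): 3.2 per 1000.
Codon 5 GCA (Ala): 4.1 per 1000.
Codon 6 CGA (Arg): 42.5 per 1000.
Codon 7 ACT (Thr): 8.9 per 1000.
Lowest frequency is 3.2 at codon 4.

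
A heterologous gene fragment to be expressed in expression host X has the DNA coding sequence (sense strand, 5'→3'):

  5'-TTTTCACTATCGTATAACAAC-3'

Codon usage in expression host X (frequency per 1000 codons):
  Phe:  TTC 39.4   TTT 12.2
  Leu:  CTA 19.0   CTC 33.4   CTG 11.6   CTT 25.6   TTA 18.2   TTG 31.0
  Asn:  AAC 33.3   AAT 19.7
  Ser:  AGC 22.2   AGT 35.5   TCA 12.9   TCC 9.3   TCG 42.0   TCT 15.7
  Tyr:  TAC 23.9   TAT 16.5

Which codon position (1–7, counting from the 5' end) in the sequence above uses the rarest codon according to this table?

Codon 1 TTT (Phe): 12.2 per 1000.
Codon 2 TCA (Ser): 12.9 per 1000.
Codon 3 CTA (Leu): 19.0 per 1000.
Codon 4 TCG (Ser): 42.0 per 1000.
Codon 5 TAT (Tyr): 16.5 per 1000.
Codon 6 AAC (Asn): 33.3 per 1000.
Codon 7 AAC (Asn): 33.3 per 1000.
Lowest frequency is 12.2 at codon 1.

1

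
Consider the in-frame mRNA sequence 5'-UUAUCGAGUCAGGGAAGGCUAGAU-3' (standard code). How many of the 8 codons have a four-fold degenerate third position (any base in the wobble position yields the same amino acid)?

3

Codon 1 UUA (Leu): third position 2-fold.
Codon 2 UCG (Ser): third position 4-fold.
Codon 3 AGU (Ser): third position 2-fold.
Codon 4 CAG (Gln): third position 2-fold.
Codon 5 GGA (Gly): third position 4-fold.
Codon 6 AGG (Arg): third position 2-fold.
Codon 7 CUA (Leu): third position 4-fold.
Codon 8 GAU (Asp): third position 2-fold.
Four-fold degenerate third positions: 3.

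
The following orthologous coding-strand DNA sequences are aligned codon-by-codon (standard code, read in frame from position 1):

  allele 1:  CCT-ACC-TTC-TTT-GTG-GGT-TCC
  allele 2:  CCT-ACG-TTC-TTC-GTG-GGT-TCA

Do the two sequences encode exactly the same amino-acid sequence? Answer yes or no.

yes

Codon 1: CCT Pro / CCT Pro — identical.
Codon 2: ACC Thr / ACG Thr — synonymous.
Codon 3: TTC Phe / TTC Phe — identical.
Codon 4: TTT Phe / TTC Phe — synonymous.
Codon 5: GTG Val / GTG Val — identical.
Codon 6: GGT Gly / GGT Gly — identical.
Codon 7: TCC Ser / TCA Ser — synonymous.
Nonsynonymous differences: 0 → same protein.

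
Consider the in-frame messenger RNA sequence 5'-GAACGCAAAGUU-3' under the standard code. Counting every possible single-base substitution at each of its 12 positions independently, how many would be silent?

8

Codon 1 (GAA, Glu): 1 synonymous substitution.
Codon 2 (CGC, Arg): 3 synonymous substitutions.
Codon 3 (AAA, Lys): 1 synonymous substitution.
Codon 4 (GUU, Val): 3 synonymous substitutions.
Total: 1 + 3 + 1 + 3 = 8.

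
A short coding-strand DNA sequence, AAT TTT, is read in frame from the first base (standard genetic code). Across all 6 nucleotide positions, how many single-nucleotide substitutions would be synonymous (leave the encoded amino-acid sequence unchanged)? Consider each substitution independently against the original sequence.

Codon 1 (AAT, Asn): 1 synonymous substitution.
Codon 2 (TTT, Phe): 1 synonymous substitution.
Total: 1 + 1 = 2.

2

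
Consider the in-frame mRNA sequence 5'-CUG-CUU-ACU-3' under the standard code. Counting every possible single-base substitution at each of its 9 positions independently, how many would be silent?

Codon 1 (CUG, Leu): 4 synonymous substitutions.
Codon 2 (CUU, Leu): 3 synonymous substitutions.
Codon 3 (ACU, Thr): 3 synonymous substitutions.
Total: 4 + 3 + 3 = 10.

10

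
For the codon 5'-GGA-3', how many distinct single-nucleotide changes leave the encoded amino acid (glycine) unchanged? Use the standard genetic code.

3

Position 1: none → 0 synonymous.
Position 2: none → 0 synonymous.
Position 3: GGU, GGC, GGG → 3 synonymous.
Total: 0 + 0 + 3 = 3.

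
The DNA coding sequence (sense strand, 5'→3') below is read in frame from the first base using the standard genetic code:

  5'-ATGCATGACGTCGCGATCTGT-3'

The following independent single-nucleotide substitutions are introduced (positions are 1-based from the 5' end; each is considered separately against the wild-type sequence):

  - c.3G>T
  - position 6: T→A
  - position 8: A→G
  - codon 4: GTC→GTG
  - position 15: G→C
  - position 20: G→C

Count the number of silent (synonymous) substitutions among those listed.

2

Codon 1: ATG (Met) → ATT (Ile) — missense.
Codon 2: CAT (His) → CAA (Gln) — missense.
Codon 3: GAC (Asp) → GGC (Gly) — missense.
Codon 4: GTC (Val) → GTG (Val) — synonymous.
Codon 5: GCG (Ala) → GCC (Ala) — synonymous.
Codon 7: TGT (Cys) → TCT (Ser) — missense.
Synonymous: 2 of 6.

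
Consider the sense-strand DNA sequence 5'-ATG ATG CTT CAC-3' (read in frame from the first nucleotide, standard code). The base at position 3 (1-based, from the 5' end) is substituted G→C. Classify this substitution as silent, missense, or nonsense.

missense

Position 3 falls in codon 1: ATG → Met.
After the substitution the codon is ATC → Ile.
Met ≠ Ile, so this is a missense mutation.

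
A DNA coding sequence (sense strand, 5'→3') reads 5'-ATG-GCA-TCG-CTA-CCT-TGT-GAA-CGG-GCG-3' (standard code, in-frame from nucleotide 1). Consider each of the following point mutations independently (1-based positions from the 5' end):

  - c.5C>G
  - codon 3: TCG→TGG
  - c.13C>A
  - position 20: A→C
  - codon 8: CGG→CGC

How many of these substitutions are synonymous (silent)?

1

Codon 2: GCA (Ala) → GGA (Gly) — missense.
Codon 3: TCG (Ser) → TGG (Trp) — missense.
Codon 5: CCT (Pro) → ACT (Thr) — missense.
Codon 7: GAA (Glu) → GCA (Ala) — missense.
Codon 8: CGG (Arg) → CGC (Arg) — synonymous.
Synonymous: 1 of 5.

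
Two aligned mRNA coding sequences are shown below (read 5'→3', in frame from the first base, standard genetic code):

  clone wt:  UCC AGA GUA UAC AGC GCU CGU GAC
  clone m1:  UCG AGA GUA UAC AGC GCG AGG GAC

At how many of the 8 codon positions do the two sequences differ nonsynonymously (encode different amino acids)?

0

Codon 1: UCC Ser / UCG Ser — synonymous.
Codon 2: AGA Arg / AGA Arg — identical.
Codon 3: GUA Val / GUA Val — identical.
Codon 4: UAC Tyr / UAC Tyr — identical.
Codon 5: AGC Ser / AGC Ser — identical.
Codon 6: GCU Ala / GCG Ala — synonymous.
Codon 7: CGU Arg / AGG Arg — synonymous.
Codon 8: GAC Asp / GAC Asp — identical.
Nonsynonymous differences: 0.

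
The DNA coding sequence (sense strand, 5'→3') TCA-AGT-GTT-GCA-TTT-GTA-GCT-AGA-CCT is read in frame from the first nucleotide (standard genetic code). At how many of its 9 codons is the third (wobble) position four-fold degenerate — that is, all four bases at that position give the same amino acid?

6

Codon 1 TCA (Ser): third position 4-fold.
Codon 2 AGT (Ser): third position 2-fold.
Codon 3 GTT (Val): third position 4-fold.
Codon 4 GCA (Ala): third position 4-fold.
Codon 5 TTT (Phe): third position 2-fold.
Codon 6 GTA (Val): third position 4-fold.
Codon 7 GCT (Ala): third position 4-fold.
Codon 8 AGA (Arg): third position 2-fold.
Codon 9 CCT (Pro): third position 4-fold.
Four-fold degenerate third positions: 6.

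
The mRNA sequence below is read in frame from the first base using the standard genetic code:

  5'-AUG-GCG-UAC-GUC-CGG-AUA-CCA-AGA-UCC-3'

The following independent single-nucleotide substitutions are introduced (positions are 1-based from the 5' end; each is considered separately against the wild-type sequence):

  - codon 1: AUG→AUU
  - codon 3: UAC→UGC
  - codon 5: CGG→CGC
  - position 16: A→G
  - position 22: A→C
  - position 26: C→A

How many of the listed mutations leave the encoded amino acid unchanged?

2

Codon 1: AUG (Met) → AUU (Ile) — missense.
Codon 3: UAC (Tyr) → UGC (Cys) — missense.
Codon 5: CGG (Arg) → CGC (Arg) — synonymous.
Codon 6: AUA (Ile) → GUA (Val) — missense.
Codon 8: AGA (Arg) → CGA (Arg) — synonymous.
Codon 9: UCC (Ser) → UAC (Tyr) — missense.
Synonymous: 2 of 6.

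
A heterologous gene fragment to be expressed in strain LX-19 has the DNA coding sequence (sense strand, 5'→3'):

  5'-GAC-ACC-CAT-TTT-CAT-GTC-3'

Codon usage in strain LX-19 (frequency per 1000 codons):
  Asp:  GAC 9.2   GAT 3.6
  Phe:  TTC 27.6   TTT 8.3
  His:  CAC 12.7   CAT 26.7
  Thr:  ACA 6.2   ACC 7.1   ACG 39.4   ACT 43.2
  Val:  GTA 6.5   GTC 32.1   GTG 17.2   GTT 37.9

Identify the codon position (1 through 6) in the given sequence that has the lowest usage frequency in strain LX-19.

2

Codon 1 GAC (Asp): 9.2 per 1000.
Codon 2 ACC (Thr): 7.1 per 1000.
Codon 3 CAT (His): 26.7 per 1000.
Codon 4 TTT (Phe): 8.3 per 1000.
Codon 5 CAT (His): 26.7 per 1000.
Codon 6 GTC (Val): 32.1 per 1000.
Lowest frequency is 7.1 at codon 2.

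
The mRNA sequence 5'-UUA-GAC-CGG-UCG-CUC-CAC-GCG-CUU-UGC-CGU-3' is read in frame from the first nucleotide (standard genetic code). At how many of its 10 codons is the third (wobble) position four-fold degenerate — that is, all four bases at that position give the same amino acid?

6

Codon 1 UUA (Leu): third position 2-fold.
Codon 2 GAC (Asp): third position 2-fold.
Codon 3 CGG (Arg): third position 4-fold.
Codon 4 UCG (Ser): third position 4-fold.
Codon 5 CUC (Leu): third position 4-fold.
Codon 6 CAC (His): third position 2-fold.
Codon 7 GCG (Ala): third position 4-fold.
Codon 8 CUU (Leu): third position 4-fold.
Codon 9 UGC (Cys): third position 2-fold.
Codon 10 CGU (Arg): third position 4-fold.
Four-fold degenerate third positions: 6.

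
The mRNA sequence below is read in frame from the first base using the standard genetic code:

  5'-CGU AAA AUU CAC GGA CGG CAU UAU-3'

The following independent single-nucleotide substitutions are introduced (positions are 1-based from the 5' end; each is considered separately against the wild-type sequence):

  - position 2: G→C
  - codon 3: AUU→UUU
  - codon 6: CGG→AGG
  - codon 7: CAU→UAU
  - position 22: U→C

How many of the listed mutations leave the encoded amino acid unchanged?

1

Codon 1: CGU (Arg) → CCU (Pro) — missense.
Codon 3: AUU (Ile) → UUU (Phe) — missense.
Codon 6: CGG (Arg) → AGG (Arg) — synonymous.
Codon 7: CAU (His) → UAU (Tyr) — missense.
Codon 8: UAU (Tyr) → CAU (His) — missense.
Synonymous: 1 of 5.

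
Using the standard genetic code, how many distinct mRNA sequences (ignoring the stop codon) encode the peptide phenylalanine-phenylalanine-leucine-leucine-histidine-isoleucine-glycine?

3456

Phe: 2 codons.
Phe: 2 codons.
Leu: 6 codons.
Leu: 6 codons.
His: 2 codons.
Ile: 3 codons.
Gly: 4 codons.
2 × 2 × 6 × 6 × 2 × 3 × 4 = 3456.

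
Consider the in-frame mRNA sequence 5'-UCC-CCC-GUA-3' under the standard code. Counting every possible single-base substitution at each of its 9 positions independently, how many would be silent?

Codon 1 (UCC, Ser): 3 synonymous substitutions.
Codon 2 (CCC, Pro): 3 synonymous substitutions.
Codon 3 (GUA, Val): 3 synonymous substitutions.
Total: 3 + 3 + 3 = 9.

9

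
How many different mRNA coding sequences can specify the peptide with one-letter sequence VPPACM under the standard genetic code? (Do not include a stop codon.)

512

Val: 4 codons.
Pro: 4 codons.
Pro: 4 codons.
Ala: 4 codons.
Cys: 2 codons.
Met: 1 codon.
4 × 4 × 4 × 4 × 2 × 1 = 512.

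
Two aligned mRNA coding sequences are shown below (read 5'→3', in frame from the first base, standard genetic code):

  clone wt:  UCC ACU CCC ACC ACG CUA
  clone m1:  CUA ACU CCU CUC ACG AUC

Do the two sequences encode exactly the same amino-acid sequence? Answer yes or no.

no

Codon 1: UCC Ser / CUA Leu — nonsynonymous.
Codon 2: ACU Thr / ACU Thr — identical.
Codon 3: CCC Pro / CCU Pro — synonymous.
Codon 4: ACC Thr / CUC Leu — nonsynonymous.
Codon 5: ACG Thr / ACG Thr — identical.
Codon 6: CUA Leu / AUC Ile — nonsynonymous.
Nonsynonymous differences: 3 → different protein.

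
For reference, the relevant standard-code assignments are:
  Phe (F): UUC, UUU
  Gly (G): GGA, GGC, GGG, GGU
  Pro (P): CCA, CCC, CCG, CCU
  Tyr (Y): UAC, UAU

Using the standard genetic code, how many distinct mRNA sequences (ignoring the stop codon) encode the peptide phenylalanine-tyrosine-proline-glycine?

Phe: 2 codons.
Tyr: 2 codons.
Pro: 4 codons.
Gly: 4 codons.
2 × 2 × 4 × 4 = 64.

64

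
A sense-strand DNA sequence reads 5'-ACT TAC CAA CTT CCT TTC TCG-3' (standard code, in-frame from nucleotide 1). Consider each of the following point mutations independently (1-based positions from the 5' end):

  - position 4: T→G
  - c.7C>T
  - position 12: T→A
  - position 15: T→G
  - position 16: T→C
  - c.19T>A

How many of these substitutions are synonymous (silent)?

Codon 2: TAC (Tyr) → GAC (Asp) — missense.
Codon 3: CAA (Gln) → TAA (Stop) — nonsense.
Codon 4: CTT (Leu) → CTA (Leu) — synonymous.
Codon 5: CCT (Pro) → CCG (Pro) — synonymous.
Codon 6: TTC (Phe) → CTC (Leu) — missense.
Codon 7: TCG (Ser) → ACG (Thr) — missense.
Synonymous: 2 of 6.

2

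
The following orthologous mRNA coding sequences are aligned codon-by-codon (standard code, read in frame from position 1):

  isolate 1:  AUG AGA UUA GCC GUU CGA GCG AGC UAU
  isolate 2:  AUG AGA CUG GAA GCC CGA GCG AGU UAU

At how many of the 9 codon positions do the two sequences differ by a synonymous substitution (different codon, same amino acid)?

Codon 1: AUG Met / AUG Met — identical.
Codon 2: AGA Arg / AGA Arg — identical.
Codon 3: UUA Leu / CUG Leu — synonymous.
Codon 4: GCC Ala / GAA Glu — nonsynonymous.
Codon 5: GUU Val / GCC Ala — nonsynonymous.
Codon 6: CGA Arg / CGA Arg — identical.
Codon 7: GCG Ala / GCG Ala — identical.
Codon 8: AGC Ser / AGU Ser — synonymous.
Codon 9: UAU Tyr / UAU Tyr — identical.
Synonymous differences: 2.

2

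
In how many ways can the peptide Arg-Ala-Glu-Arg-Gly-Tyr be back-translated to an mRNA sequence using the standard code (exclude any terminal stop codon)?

2304

Arg: 6 codons.
Ala: 4 codons.
Glu: 2 codons.
Arg: 6 codons.
Gly: 4 codons.
Tyr: 2 codons.
6 × 4 × 2 × 6 × 4 × 2 = 2304.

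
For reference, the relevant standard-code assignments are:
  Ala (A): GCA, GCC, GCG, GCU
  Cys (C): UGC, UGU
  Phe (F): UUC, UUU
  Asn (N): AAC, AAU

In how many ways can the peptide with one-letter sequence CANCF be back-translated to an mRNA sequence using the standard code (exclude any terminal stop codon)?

64

Cys: 2 codons.
Ala: 4 codons.
Asn: 2 codons.
Cys: 2 codons.
Phe: 2 codons.
2 × 4 × 2 × 2 × 2 = 64.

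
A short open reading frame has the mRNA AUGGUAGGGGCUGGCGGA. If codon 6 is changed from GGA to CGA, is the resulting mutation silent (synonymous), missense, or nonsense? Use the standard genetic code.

missense

Position 16 falls in codon 6: GGA → Gly.
After the substitution the codon is CGA → Arg.
Gly ≠ Arg, so this is a missense mutation.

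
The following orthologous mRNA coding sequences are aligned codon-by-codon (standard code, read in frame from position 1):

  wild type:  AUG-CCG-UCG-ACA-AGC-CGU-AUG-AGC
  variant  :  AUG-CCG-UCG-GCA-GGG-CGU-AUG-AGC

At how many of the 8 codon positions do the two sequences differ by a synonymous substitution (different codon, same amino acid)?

0

Codon 1: AUG Met / AUG Met — identical.
Codon 2: CCG Pro / CCG Pro — identical.
Codon 3: UCG Ser / UCG Ser — identical.
Codon 4: ACA Thr / GCA Ala — nonsynonymous.
Codon 5: AGC Ser / GGG Gly — nonsynonymous.
Codon 6: CGU Arg / CGU Arg — identical.
Codon 7: AUG Met / AUG Met — identical.
Codon 8: AGC Ser / AGC Ser — identical.
Synonymous differences: 0.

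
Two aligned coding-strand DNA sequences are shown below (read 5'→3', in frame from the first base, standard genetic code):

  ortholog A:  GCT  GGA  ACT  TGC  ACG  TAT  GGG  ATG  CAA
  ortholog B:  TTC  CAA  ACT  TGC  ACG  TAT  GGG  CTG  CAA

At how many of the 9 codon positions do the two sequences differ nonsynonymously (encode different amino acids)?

Codon 1: GCT Ala / TTC Phe — nonsynonymous.
Codon 2: GGA Gly / CAA Gln — nonsynonymous.
Codon 3: ACT Thr / ACT Thr — identical.
Codon 4: TGC Cys / TGC Cys — identical.
Codon 5: ACG Thr / ACG Thr — identical.
Codon 6: TAT Tyr / TAT Tyr — identical.
Codon 7: GGG Gly / GGG Gly — identical.
Codon 8: ATG Met / CTG Leu — nonsynonymous.
Codon 9: CAA Gln / CAA Gln — identical.
Nonsynonymous differences: 3.

3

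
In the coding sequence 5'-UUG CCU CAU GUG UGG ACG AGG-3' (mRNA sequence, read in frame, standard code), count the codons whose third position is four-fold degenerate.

Codon 1 UUG (Leu): third position 2-fold.
Codon 2 CCU (Pro): third position 4-fold.
Codon 3 CAU (His): third position 2-fold.
Codon 4 GUG (Val): third position 4-fold.
Codon 5 UGG (Trp): third position 1-fold.
Codon 6 ACG (Thr): third position 4-fold.
Codon 7 AGG (Arg): third position 2-fold.
Four-fold degenerate third positions: 3.

3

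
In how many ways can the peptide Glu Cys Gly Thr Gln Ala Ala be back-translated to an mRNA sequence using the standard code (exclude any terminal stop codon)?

2048

Glu: 2 codons.
Cys: 2 codons.
Gly: 4 codons.
Thr: 4 codons.
Gln: 2 codons.
Ala: 4 codons.
Ala: 4 codons.
2 × 2 × 4 × 4 × 2 × 4 × 4 = 2048.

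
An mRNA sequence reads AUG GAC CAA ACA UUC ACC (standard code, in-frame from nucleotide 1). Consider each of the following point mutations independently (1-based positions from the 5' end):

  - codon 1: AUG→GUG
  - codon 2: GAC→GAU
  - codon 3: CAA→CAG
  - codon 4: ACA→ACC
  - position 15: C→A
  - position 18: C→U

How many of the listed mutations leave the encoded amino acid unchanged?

Codon 1: AUG (Met) → GUG (Val) — missense.
Codon 2: GAC (Asp) → GAU (Asp) — synonymous.
Codon 3: CAA (Gln) → CAG (Gln) — synonymous.
Codon 4: ACA (Thr) → ACC (Thr) — synonymous.
Codon 5: UUC (Phe) → UUA (Leu) — missense.
Codon 6: ACC (Thr) → ACU (Thr) — synonymous.
Synonymous: 4 of 6.

4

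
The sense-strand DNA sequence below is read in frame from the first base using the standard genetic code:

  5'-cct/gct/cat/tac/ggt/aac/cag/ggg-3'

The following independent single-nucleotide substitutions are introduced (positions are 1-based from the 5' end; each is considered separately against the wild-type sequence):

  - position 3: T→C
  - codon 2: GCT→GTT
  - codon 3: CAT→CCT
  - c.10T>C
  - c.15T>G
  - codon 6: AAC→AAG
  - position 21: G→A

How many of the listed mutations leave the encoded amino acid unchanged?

3

Codon 1: CCT (Pro) → CCC (Pro) — synonymous.
Codon 2: GCT (Ala) → GTT (Val) — missense.
Codon 3: CAT (His) → CCT (Pro) — missense.
Codon 4: TAC (Tyr) → CAC (His) — missense.
Codon 5: GGT (Gly) → GGG (Gly) — synonymous.
Codon 6: AAC (Asn) → AAG (Lys) — missense.
Codon 7: CAG (Gln) → CAA (Gln) — synonymous.
Synonymous: 3 of 7.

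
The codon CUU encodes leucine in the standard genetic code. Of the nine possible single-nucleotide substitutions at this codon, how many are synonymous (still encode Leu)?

Position 1: none → 0 synonymous.
Position 2: none → 0 synonymous.
Position 3: CUC, CUA, CUG → 3 synonymous.
Total: 0 + 0 + 3 = 3.

3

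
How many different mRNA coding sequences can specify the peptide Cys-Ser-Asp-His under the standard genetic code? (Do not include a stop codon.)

Cys: 2 codons.
Ser: 6 codons.
Asp: 2 codons.
His: 2 codons.
2 × 6 × 2 × 2 = 48.

48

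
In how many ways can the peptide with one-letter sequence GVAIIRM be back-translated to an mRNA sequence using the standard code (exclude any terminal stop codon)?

Gly: 4 codons.
Val: 4 codons.
Ala: 4 codons.
Ile: 3 codons.
Ile: 3 codons.
Arg: 6 codons.
Met: 1 codon.
4 × 4 × 4 × 3 × 3 × 6 × 1 = 3456.

3456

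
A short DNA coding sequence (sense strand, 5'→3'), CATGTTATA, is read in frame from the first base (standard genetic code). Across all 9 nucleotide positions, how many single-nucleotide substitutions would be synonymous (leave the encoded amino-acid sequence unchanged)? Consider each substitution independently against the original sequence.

6

Codon 1 (CAT, His): 1 synonymous substitution.
Codon 2 (GTT, Val): 3 synonymous substitutions.
Codon 3 (ATA, Ile): 2 synonymous substitutions.
Total: 1 + 3 + 2 = 6.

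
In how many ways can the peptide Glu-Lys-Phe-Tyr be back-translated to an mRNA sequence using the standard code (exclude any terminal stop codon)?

16

Glu: 2 codons.
Lys: 2 codons.
Phe: 2 codons.
Tyr: 2 codons.
2 × 2 × 2 × 2 = 16.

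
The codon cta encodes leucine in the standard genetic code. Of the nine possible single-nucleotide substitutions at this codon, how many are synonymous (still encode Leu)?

4

Position 1: TTA → 1 synonymous.
Position 2: none → 0 synonymous.
Position 3: CTT, CTC, CTG → 3 synonymous.
Total: 1 + 0 + 3 = 4.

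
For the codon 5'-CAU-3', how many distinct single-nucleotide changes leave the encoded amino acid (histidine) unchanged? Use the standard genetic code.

1

Position 1: none → 0 synonymous.
Position 2: none → 0 synonymous.
Position 3: CAC → 1 synonymous.
Total: 0 + 0 + 1 = 1.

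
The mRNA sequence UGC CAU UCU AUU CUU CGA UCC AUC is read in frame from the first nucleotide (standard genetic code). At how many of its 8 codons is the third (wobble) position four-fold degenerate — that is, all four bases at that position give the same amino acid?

Codon 1 UGC (Cys): third position 2-fold.
Codon 2 CAU (His): third position 2-fold.
Codon 3 UCU (Ser): third position 4-fold.
Codon 4 AUU (Ile): third position 3-fold.
Codon 5 CUU (Leu): third position 4-fold.
Codon 6 CGA (Arg): third position 4-fold.
Codon 7 UCC (Ser): third position 4-fold.
Codon 8 AUC (Ile): third position 3-fold.
Four-fold degenerate third positions: 4.

4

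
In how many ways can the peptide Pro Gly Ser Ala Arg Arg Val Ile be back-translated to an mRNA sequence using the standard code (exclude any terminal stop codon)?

Pro: 4 codons.
Gly: 4 codons.
Ser: 6 codons.
Ala: 4 codons.
Arg: 6 codons.
Arg: 6 codons.
Val: 4 codons.
Ile: 3 codons.
4 × 4 × 6 × 4 × 6 × 6 × 4 × 3 = 165888.

165888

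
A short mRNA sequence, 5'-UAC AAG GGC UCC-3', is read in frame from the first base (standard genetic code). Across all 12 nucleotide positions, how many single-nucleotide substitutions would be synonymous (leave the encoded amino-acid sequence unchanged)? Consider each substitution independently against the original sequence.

8

Codon 1 (UAC, Tyr): 1 synonymous substitution.
Codon 2 (AAG, Lys): 1 synonymous substitution.
Codon 3 (GGC, Gly): 3 synonymous substitutions.
Codon 4 (UCC, Ser): 3 synonymous substitutions.
Total: 1 + 1 + 3 + 3 = 8.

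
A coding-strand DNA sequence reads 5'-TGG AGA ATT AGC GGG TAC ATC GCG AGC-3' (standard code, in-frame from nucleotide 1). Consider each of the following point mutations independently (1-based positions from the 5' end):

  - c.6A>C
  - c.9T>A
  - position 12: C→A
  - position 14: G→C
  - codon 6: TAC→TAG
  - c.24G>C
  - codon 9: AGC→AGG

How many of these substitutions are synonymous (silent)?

Codon 2: AGA (Arg) → AGC (Ser) — missense.
Codon 3: ATT (Ile) → ATA (Ile) — synonymous.
Codon 4: AGC (Ser) → AGA (Arg) — missense.
Codon 5: GGG (Gly) → GCG (Ala) — missense.
Codon 6: TAC (Tyr) → TAG (Stop) — nonsense.
Codon 8: GCG (Ala) → GCC (Ala) — synonymous.
Codon 9: AGC (Ser) → AGG (Arg) — missense.
Synonymous: 2 of 7.

2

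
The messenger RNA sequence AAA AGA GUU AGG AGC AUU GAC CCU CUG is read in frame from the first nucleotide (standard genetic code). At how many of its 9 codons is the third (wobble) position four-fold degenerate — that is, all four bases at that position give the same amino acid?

Codon 1 AAA (Lys): third position 2-fold.
Codon 2 AGA (Arg): third position 2-fold.
Codon 3 GUU (Val): third position 4-fold.
Codon 4 AGG (Arg): third position 2-fold.
Codon 5 AGC (Ser): third position 2-fold.
Codon 6 AUU (Ile): third position 3-fold.
Codon 7 GAC (Asp): third position 2-fold.
Codon 8 CCU (Pro): third position 4-fold.
Codon 9 CUG (Leu): third position 4-fold.
Four-fold degenerate third positions: 3.

3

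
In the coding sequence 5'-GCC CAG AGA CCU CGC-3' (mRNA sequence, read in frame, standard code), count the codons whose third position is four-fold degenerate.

Codon 1 GCC (Ala): third position 4-fold.
Codon 2 CAG (Gln): third position 2-fold.
Codon 3 AGA (Arg): third position 2-fold.
Codon 4 CCU (Pro): third position 4-fold.
Codon 5 CGC (Arg): third position 4-fold.
Four-fold degenerate third positions: 3.

3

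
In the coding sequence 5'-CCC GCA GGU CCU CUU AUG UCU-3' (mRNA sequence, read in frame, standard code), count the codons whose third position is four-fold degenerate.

6

Codon 1 CCC (Pro): third position 4-fold.
Codon 2 GCA (Ala): third position 4-fold.
Codon 3 GGU (Gly): third position 4-fold.
Codon 4 CCU (Pro): third position 4-fold.
Codon 5 CUU (Leu): third position 4-fold.
Codon 6 AUG (Met): third position 1-fold.
Codon 7 UCU (Ser): third position 4-fold.
Four-fold degenerate third positions: 6.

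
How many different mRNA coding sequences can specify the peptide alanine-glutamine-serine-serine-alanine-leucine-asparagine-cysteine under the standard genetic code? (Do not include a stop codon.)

27648

Ala: 4 codons.
Gln: 2 codons.
Ser: 6 codons.
Ser: 6 codons.
Ala: 4 codons.
Leu: 6 codons.
Asn: 2 codons.
Cys: 2 codons.
4 × 2 × 6 × 6 × 4 × 6 × 2 × 2 = 27648.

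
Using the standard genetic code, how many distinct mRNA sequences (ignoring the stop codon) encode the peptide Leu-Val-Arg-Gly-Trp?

Leu: 6 codons.
Val: 4 codons.
Arg: 6 codons.
Gly: 4 codons.
Trp: 1 codon.
6 × 4 × 6 × 4 × 1 = 576.

576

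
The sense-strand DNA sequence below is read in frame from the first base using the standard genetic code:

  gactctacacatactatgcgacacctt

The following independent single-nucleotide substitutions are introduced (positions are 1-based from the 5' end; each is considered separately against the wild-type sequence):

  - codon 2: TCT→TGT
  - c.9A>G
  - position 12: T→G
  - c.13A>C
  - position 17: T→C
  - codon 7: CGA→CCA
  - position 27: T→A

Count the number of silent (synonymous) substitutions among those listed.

2

Codon 2: TCT (Ser) → TGT (Cys) — missense.
Codon 3: ACA (Thr) → ACG (Thr) — synonymous.
Codon 4: CAT (His) → CAG (Gln) — missense.
Codon 5: ACT (Thr) → CCT (Pro) — missense.
Codon 6: ATG (Met) → ACG (Thr) — missense.
Codon 7: CGA (Arg) → CCA (Pro) — missense.
Codon 9: CTT (Leu) → CTA (Leu) — synonymous.
Synonymous: 2 of 7.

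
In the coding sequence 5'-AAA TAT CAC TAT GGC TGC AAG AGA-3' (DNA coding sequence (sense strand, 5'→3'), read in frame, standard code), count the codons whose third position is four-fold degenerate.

1

Codon 1 AAA (Lys): third position 2-fold.
Codon 2 TAT (Tyr): third position 2-fold.
Codon 3 CAC (His): third position 2-fold.
Codon 4 TAT (Tyr): third position 2-fold.
Codon 5 GGC (Gly): third position 4-fold.
Codon 6 TGC (Cys): third position 2-fold.
Codon 7 AAG (Lys): third position 2-fold.
Codon 8 AGA (Arg): third position 2-fold.
Four-fold degenerate third positions: 1.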